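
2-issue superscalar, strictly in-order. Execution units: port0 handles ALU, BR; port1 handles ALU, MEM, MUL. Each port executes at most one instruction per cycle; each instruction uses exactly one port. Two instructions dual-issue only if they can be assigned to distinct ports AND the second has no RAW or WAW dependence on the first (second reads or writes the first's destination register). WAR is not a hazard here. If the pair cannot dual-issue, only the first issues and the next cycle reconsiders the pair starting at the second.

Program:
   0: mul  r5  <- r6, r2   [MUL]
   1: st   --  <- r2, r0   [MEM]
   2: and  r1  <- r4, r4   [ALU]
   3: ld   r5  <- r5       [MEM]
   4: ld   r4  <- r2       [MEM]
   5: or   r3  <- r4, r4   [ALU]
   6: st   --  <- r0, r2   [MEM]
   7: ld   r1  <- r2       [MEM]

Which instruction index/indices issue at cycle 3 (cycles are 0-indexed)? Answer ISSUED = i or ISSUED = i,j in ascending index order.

0. mul.MUL @i0  | no-port MUL/MEM
1. st.MEM+and.ALU @i1+i2  | pair
2. ld.MEM @i3  | no-port MEM/MEM
3. ld.MEM @i4  | RAW r4
4. or.ALU+st.MEM @i5+i6  | pair
5. ld.MEM @i7  | tail

ISSUED = 4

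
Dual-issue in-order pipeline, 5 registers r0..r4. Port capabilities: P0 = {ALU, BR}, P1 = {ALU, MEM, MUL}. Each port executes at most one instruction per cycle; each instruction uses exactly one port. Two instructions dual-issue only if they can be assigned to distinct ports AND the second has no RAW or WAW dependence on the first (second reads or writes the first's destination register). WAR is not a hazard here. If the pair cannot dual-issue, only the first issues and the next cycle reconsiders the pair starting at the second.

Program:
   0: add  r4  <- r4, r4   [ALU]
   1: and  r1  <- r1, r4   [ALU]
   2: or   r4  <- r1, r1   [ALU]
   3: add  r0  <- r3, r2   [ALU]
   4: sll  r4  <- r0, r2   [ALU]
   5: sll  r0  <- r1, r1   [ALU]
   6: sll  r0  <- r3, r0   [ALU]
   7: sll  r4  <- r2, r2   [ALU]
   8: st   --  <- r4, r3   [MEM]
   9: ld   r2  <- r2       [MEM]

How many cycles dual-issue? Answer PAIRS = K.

  cy0 -> i0 (add.ALU) RAW r4
  cy1 -> i1 (and.ALU) RAW r1
  cy2 -> i2/i3 (or.ALU+add.ALU) 2-wide
  cy3 -> i4/i5 (sll.ALU+sll.ALU) 2-wide
  cy4 -> i6/i7 (sll.ALU+sll.ALU) 2-wide
  cy5 -> i8 (st.MEM) no-port MEM/MEM
  cy6 -> i9 (ld.MEM) tail

PAIRS = 3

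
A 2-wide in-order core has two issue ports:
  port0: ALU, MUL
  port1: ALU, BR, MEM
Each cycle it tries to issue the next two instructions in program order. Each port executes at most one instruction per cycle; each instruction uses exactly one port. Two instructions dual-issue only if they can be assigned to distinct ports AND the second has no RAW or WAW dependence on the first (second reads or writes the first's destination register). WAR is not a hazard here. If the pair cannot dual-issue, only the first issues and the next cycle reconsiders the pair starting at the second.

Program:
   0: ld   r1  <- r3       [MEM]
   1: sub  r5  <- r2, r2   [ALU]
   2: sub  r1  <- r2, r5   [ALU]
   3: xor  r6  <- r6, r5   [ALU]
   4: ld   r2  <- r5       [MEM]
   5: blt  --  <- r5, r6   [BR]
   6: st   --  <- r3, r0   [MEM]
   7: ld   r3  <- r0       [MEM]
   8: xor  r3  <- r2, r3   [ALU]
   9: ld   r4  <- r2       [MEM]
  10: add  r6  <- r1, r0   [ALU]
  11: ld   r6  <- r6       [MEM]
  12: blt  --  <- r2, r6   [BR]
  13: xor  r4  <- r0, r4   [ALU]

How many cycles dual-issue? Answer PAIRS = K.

c0: i0,i1 ld;sub  pair
c1: i2,i3 sub;xor  pair
c2: i4 ld  no-port MEM/BR
c3: i5 blt  no-port BR/MEM
c4: i6 st  no-port MEM/MEM
c5: i7 ld  RAW+WAW r3
c6: i8,i9 xor;ld  pair
c7: i10 add  RAW+WAW r6
c8: i11 ld  no-port MEM/BR
c9: i12,i13 blt;xor  pair

PAIRS = 4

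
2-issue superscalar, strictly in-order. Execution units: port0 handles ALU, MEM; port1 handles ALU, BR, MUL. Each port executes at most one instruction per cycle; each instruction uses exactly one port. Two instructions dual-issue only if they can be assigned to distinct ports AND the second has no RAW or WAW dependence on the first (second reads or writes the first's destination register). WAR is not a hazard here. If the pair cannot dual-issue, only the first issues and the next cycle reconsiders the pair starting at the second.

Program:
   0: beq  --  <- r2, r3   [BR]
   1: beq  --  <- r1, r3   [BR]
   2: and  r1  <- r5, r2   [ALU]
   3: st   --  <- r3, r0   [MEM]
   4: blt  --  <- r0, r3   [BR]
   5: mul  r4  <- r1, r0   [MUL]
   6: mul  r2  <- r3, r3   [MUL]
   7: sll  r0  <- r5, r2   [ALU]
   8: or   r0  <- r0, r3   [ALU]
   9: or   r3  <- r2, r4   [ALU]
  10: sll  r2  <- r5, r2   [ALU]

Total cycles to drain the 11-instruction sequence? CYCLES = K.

0. beq @i0  | no-port BR/BR
1. beq;and @i1,i2  | 2-wide
2. st;blt @i3,i4  | 2-wide
3. mul @i5  | no-port MUL/MUL
4. mul @i6  | RAW r2
5. sll @i7  | RAW+WAW r0
6. or;or @i8,i9  | 2-wide
7. sll @i10  | tail

CYCLES = 8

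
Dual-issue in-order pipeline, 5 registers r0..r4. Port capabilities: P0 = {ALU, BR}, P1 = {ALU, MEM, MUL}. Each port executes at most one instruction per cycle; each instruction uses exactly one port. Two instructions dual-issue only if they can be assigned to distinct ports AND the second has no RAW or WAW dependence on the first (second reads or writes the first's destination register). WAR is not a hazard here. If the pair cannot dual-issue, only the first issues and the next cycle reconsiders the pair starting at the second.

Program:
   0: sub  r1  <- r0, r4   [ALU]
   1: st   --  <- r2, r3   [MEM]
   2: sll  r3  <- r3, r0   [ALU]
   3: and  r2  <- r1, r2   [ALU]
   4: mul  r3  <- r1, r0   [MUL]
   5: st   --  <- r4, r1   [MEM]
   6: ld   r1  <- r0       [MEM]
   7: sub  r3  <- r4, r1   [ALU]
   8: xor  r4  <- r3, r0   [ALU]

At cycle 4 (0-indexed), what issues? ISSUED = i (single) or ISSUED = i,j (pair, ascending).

[0] i0&i1  sub+st  -- 2-wide
[1] i2&i3  sll+and  -- 2-wide
[2] i4  mul  -- no-port MUL/MEM
[3] i5  st  -- no-port MEM/MEM
[4] i6  ld  -- RAW r1
[5] i7  sub  -- RAW r3
[6] i8  xor  -- tail

ISSUED = 6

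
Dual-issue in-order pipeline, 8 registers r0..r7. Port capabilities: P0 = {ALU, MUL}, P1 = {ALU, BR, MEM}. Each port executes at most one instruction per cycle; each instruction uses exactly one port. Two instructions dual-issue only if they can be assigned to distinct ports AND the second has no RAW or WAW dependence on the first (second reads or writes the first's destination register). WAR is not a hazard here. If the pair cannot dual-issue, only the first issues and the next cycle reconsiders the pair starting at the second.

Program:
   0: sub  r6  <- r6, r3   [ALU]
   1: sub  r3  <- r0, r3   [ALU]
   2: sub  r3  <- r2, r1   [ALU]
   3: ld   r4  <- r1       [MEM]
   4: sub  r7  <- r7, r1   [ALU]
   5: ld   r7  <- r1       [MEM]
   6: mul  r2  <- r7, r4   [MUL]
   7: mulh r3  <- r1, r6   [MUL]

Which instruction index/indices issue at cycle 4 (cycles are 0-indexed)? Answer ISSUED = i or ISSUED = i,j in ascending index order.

ISSUED = 6

0. sub sub @i0/i1  | pair
1. sub ld @i2/i3  | pair
2. sub @i4  | WAW r7
3. ld @i5  | RAW r7
4. mul @i6  | no-port MUL/MUL
5. mulh @i7  | tail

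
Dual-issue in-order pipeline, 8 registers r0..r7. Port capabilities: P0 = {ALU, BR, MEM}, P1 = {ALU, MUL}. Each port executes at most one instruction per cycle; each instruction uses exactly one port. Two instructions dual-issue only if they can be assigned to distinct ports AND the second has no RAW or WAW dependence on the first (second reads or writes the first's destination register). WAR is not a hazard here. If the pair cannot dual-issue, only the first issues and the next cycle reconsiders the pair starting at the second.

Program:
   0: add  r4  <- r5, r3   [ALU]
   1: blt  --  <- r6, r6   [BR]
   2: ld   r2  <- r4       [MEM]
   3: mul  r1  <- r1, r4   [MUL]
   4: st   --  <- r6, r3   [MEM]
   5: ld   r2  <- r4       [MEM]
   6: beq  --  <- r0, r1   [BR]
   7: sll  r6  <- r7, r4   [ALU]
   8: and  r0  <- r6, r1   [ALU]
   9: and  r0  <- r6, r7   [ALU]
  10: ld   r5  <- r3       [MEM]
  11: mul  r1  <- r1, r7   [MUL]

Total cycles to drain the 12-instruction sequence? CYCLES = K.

CYCLES = 8

[0] i0/i1  add.ALU/blt.BR  -- pair
[1] i2/i3  ld.MEM/mul.MUL  -- pair
[2] i4  st.MEM  -- no-port MEM/MEM
[3] i5  ld.MEM  -- no-port MEM/BR
[4] i6/i7  beq.BR/sll.ALU  -- pair
[5] i8  and.ALU  -- WAW r0
[6] i9/i10  and.ALU/ld.MEM  -- pair
[7] i11  mul.MUL  -- tail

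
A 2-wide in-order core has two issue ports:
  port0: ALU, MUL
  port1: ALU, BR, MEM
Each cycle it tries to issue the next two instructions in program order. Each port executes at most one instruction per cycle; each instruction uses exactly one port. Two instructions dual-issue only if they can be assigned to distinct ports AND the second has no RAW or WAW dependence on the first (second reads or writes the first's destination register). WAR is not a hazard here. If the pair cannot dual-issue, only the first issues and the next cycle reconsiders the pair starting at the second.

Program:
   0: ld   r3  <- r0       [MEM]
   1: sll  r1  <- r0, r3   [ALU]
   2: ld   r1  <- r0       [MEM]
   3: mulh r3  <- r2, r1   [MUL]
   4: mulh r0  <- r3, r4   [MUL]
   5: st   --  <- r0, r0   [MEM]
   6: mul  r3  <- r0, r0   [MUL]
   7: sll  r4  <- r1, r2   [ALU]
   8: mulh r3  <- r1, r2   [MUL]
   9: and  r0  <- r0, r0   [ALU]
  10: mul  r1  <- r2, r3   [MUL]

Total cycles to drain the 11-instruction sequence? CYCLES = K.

[0] i0  ld.MEM  -- RAW r3
[1] i1  sll.ALU  -- WAW r1
[2] i2  ld.MEM  -- RAW r1
[3] i3  mulh.MUL  -- no-port MUL/MUL
[4] i4  mulh.MUL  -- RAW r0
[5] i5&i6  st.MEM mul.MUL  -- pair
[6] i7&i8  sll.ALU mulh.MUL  -- pair
[7] i9&i10  and.ALU mul.MUL  -- pair

CYCLES = 8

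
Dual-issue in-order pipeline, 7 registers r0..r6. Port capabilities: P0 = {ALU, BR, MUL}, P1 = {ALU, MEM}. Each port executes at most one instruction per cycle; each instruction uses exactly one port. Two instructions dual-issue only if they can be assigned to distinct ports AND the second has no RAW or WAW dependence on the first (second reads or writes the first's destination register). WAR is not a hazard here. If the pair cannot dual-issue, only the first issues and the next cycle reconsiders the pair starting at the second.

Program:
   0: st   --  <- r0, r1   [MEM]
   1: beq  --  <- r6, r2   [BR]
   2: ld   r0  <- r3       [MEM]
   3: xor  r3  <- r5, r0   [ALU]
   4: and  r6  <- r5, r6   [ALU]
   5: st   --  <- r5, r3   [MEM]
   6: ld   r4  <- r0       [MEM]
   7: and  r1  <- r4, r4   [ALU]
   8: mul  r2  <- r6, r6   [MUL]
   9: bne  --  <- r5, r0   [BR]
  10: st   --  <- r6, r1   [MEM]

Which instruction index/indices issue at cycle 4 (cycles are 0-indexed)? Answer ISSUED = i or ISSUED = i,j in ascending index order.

  cy0 -> i0&i1 (st beq) dual
  cy1 -> i2 (ld) RAW r0
  cy2 -> i3&i4 (xor and) dual
  cy3 -> i5 (st) no-port MEM/MEM
  cy4 -> i6 (ld) RAW r4
  cy5 -> i7&i8 (and mul) dual
  cy6 -> i9&i10 (bne st) dual

ISSUED = 6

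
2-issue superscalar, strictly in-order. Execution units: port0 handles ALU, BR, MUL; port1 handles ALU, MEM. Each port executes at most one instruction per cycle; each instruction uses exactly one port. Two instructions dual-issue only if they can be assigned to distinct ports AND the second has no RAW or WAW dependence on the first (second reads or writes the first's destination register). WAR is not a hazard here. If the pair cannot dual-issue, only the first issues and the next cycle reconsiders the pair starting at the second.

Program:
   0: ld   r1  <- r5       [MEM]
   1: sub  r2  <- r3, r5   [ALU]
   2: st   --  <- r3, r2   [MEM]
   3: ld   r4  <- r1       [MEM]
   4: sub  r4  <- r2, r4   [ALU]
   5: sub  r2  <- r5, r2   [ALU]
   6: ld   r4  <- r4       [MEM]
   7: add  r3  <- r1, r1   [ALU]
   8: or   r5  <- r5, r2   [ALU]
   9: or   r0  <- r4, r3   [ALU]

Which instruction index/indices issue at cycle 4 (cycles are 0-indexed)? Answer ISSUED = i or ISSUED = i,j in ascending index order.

ISSUED = 6,7

#0 head=0: ld.MEM;sub.ALU i0+i1 dual
#1 head=2: st.MEM i2 no-port MEM/MEM
#2 head=3: ld.MEM i3 RAW+WAW r4
#3 head=4: sub.ALU;sub.ALU i4+i5 dual
#4 head=6: ld.MEM;add.ALU i6+i7 dual
#5 head=8: or.ALU;or.ALU i8+i9 dual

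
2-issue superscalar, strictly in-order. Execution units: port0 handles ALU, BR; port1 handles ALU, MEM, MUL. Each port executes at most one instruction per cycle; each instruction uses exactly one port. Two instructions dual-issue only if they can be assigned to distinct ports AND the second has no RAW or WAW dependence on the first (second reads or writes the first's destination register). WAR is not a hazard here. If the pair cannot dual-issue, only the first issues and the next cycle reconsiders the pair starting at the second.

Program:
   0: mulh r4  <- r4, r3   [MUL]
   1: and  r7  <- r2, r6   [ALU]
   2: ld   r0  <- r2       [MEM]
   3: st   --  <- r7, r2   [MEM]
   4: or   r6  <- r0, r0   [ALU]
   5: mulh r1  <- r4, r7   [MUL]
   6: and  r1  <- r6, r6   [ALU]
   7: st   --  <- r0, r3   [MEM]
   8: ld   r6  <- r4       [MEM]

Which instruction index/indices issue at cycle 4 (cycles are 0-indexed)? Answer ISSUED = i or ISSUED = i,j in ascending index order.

t=0 i0&i1:mulh and ; pair
t=1 i2:ld ; no-port MEM/MEM
t=2 i3&i4:st or ; pair
t=3 i5:mulh ; WAW r1
t=4 i6&i7:and st ; pair
t=5 i8:ld ; tail

ISSUED = 6,7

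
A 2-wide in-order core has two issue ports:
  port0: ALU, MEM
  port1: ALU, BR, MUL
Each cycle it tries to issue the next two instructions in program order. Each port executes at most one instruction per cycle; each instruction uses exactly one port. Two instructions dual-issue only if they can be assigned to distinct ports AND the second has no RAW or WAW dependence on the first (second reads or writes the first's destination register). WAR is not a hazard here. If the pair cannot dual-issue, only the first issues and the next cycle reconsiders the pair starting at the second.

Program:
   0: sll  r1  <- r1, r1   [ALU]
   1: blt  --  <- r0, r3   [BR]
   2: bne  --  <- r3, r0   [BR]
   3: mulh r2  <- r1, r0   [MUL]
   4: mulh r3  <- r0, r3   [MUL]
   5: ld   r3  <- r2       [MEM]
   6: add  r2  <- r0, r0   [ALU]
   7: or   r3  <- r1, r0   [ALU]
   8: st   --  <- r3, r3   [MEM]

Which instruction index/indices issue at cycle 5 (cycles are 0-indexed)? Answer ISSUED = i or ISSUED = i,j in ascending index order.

c0: i0+i1 sll/blt  2-wide
c1: i2 bne  no-port BR/MUL
c2: i3 mulh  no-port MUL/MUL
c3: i4 mulh  WAW r3
c4: i5+i6 ld/add  2-wide
c5: i7 or  RAW r3
c6: i8 st  tail

ISSUED = 7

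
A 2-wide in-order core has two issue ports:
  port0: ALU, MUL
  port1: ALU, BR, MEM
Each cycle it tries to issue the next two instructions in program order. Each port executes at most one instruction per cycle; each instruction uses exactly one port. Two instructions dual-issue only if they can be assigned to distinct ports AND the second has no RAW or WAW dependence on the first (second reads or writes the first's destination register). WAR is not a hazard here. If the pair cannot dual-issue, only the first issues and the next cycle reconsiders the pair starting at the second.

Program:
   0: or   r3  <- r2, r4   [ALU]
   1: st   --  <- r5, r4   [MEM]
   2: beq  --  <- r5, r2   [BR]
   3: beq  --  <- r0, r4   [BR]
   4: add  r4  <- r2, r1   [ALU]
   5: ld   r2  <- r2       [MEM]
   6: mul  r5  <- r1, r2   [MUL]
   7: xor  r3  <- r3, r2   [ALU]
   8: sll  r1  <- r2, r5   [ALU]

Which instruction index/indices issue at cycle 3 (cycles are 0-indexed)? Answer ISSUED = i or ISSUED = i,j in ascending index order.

ISSUED = 5

#0 head=0: or/st i0/i1 dual
#1 head=2: beq i2 no-port BR/BR
#2 head=3: beq/add i3/i4 dual
#3 head=5: ld i5 RAW r2
#4 head=6: mul/xor i6/i7 dual
#5 head=8: sll i8 tail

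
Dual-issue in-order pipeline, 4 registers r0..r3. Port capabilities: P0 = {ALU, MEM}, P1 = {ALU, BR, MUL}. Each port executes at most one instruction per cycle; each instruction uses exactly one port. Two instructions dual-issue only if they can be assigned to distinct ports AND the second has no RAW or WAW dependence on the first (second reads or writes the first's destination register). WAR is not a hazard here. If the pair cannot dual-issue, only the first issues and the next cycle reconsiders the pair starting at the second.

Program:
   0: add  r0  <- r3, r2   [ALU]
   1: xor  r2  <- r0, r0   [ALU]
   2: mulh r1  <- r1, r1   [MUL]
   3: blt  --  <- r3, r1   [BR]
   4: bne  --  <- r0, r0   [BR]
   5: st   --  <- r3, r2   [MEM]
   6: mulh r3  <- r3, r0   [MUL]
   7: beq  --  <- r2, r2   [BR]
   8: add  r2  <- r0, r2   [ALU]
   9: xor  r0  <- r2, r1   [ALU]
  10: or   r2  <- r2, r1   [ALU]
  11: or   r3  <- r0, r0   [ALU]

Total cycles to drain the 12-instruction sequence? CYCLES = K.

CYCLES = 8

t=0 i0:add.ALU ; RAW r0
t=1 i1&i2:xor.ALU;mulh.MUL ; pair
t=2 i3:blt.BR ; no-port BR/BR
t=3 i4&i5:bne.BR;st.MEM ; pair
t=4 i6:mulh.MUL ; no-port MUL/BR
t=5 i7&i8:beq.BR;add.ALU ; pair
t=6 i9&i10:xor.ALU;or.ALU ; pair
t=7 i11:or.ALU ; tail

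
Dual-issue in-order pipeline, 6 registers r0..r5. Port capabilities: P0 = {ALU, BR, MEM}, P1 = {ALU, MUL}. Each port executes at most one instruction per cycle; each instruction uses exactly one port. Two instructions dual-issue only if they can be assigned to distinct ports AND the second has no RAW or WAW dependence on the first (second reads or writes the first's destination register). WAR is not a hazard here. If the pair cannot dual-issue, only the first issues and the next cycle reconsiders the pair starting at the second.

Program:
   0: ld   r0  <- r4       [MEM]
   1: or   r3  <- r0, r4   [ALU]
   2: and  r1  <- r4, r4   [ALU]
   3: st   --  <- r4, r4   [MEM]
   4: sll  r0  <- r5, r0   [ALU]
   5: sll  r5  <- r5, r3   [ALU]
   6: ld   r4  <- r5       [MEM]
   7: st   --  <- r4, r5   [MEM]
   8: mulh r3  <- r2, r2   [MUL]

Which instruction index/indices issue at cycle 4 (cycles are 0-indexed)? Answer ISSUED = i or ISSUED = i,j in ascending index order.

ISSUED = 6

  cy0 -> i0 (ld.MEM) RAW r0
  cy1 -> i1&i2 (or.ALU;and.ALU) dual
  cy2 -> i3&i4 (st.MEM;sll.ALU) dual
  cy3 -> i5 (sll.ALU) RAW r5
  cy4 -> i6 (ld.MEM) no-port MEM/MEM
  cy5 -> i7&i8 (st.MEM;mulh.MUL) dual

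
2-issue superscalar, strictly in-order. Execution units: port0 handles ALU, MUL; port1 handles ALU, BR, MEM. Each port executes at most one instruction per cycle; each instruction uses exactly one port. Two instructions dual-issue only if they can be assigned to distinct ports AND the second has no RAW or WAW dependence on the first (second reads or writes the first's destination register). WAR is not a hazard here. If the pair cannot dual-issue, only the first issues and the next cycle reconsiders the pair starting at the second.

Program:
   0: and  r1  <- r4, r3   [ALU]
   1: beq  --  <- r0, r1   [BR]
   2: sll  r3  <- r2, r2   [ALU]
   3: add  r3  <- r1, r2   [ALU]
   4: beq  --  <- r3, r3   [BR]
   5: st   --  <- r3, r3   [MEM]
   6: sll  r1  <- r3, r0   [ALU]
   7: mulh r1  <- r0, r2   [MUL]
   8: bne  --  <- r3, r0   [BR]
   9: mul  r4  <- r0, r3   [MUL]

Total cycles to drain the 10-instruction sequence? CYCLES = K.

CYCLES = 7

0. and @i0  | RAW r1
1. beq+sll @i1,i2  | 2-wide
2. add @i3  | RAW r3
3. beq @i4  | no-port BR/MEM
4. st+sll @i5,i6  | 2-wide
5. mulh+bne @i7,i8  | 2-wide
6. mul @i9  | tail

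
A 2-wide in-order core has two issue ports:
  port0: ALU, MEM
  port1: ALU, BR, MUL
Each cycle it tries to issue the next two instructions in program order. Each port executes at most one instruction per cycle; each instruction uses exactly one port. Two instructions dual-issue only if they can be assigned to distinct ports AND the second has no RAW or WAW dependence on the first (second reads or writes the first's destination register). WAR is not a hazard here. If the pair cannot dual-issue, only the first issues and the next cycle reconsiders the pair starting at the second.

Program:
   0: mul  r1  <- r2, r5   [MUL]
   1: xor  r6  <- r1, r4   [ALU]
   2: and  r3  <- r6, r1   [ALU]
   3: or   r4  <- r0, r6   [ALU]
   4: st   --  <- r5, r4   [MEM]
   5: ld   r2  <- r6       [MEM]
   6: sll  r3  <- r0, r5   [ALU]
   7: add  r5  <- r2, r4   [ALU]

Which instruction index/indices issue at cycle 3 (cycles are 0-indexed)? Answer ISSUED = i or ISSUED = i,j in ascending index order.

ISSUED = 4

c0: i0 mul.MUL  RAW r1
c1: i1 xor.ALU  RAW r6
c2: i2+i3 and.ALU or.ALU  2-wide
c3: i4 st.MEM  no-port MEM/MEM
c4: i5+i6 ld.MEM sll.ALU  2-wide
c5: i7 add.ALU  tail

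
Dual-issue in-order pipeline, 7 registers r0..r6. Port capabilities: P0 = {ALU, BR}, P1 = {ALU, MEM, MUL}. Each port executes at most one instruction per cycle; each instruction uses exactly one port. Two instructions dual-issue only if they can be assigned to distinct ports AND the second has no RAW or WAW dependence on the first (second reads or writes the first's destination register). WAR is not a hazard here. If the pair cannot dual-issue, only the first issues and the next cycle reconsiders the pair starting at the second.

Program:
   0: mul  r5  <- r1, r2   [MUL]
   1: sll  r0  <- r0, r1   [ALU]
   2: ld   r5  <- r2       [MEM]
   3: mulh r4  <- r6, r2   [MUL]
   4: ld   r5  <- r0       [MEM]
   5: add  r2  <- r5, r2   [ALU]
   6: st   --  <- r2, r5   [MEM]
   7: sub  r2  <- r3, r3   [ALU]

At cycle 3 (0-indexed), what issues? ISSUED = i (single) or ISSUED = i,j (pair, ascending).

  cy0 -> i0,i1 (mul.MUL;sll.ALU) dual
  cy1 -> i2 (ld.MEM) no-port MEM/MUL
  cy2 -> i3 (mulh.MUL) no-port MUL/MEM
  cy3 -> i4 (ld.MEM) RAW r5
  cy4 -> i5 (add.ALU) RAW r2
  cy5 -> i6,i7 (st.MEM;sub.ALU) dual

ISSUED = 4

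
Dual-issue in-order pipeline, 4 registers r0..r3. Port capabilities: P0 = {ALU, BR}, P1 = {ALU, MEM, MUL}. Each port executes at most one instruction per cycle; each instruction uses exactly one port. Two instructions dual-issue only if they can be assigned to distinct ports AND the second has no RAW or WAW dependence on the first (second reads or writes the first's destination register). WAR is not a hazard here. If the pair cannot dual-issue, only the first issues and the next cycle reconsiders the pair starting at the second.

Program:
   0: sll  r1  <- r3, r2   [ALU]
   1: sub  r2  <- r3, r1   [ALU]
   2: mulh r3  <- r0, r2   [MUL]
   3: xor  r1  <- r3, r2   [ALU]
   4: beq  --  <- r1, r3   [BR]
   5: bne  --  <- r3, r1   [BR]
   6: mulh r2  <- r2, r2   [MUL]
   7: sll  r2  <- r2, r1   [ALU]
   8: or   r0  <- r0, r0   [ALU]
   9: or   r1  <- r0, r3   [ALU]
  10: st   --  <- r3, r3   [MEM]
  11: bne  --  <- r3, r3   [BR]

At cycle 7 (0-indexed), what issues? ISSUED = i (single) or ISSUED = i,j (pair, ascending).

ISSUED = 9,10

[0] i0  sll.ALU  -- RAW r1
[1] i1  sub.ALU  -- RAW r2
[2] i2  mulh.MUL  -- RAW r3
[3] i3  xor.ALU  -- RAW r1
[4] i4  beq.BR  -- no-port BR/BR
[5] i5,i6  bne.BR/mulh.MUL  -- dual
[6] i7,i8  sll.ALU/or.ALU  -- dual
[7] i9,i10  or.ALU/st.MEM  -- dual
[8] i11  bne.BR  -- tail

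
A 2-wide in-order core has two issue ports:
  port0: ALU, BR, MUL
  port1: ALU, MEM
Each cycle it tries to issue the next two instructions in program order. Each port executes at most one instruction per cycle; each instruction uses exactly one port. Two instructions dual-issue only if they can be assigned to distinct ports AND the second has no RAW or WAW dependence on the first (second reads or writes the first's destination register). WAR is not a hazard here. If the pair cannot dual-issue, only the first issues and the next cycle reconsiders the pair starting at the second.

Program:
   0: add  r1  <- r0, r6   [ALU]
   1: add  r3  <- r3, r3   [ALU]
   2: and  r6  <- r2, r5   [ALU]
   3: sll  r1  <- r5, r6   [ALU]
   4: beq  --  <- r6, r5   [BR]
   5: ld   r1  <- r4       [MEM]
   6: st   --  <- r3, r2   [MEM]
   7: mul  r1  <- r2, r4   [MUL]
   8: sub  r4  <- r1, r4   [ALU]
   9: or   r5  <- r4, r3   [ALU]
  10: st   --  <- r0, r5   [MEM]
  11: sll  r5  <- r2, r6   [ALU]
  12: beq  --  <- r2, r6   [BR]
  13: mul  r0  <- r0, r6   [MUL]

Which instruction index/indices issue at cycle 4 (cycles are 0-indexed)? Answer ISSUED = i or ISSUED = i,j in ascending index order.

c0: i0,i1 add add  dual
c1: i2 and  RAW r6
c2: i3,i4 sll beq  dual
c3: i5 ld  no-port MEM/MEM
c4: i6,i7 st mul  dual
c5: i8 sub  RAW r4
c6: i9 or  RAW r5
c7: i10,i11 st sll  dual
c8: i12 beq  no-port BR/MUL
c9: i13 mul  tail

ISSUED = 6,7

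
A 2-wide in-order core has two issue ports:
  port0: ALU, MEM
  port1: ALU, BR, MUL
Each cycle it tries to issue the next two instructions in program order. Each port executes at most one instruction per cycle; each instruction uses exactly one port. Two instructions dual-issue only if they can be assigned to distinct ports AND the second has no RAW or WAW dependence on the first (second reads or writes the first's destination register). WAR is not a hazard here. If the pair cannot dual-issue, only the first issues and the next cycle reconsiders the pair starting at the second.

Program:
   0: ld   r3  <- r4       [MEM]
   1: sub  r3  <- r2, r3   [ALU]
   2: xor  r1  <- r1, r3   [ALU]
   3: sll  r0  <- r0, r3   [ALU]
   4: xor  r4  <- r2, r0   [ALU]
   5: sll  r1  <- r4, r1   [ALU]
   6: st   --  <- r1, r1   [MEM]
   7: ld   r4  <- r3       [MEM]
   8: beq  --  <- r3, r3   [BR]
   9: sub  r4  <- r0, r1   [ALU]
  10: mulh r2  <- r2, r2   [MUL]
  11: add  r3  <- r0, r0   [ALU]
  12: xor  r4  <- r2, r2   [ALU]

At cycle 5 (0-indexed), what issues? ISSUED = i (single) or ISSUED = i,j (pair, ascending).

  cy0 -> i0 (ld) RAW+WAW r3
  cy1 -> i1 (sub) RAW r3
  cy2 -> i2+i3 (xor sll) dual
  cy3 -> i4 (xor) RAW r4
  cy4 -> i5 (sll) RAW r1
  cy5 -> i6 (st) no-port MEM/MEM
  cy6 -> i7+i8 (ld beq) dual
  cy7 -> i9+i10 (sub mulh) dual
  cy8 -> i11+i12 (add xor) dual

ISSUED = 6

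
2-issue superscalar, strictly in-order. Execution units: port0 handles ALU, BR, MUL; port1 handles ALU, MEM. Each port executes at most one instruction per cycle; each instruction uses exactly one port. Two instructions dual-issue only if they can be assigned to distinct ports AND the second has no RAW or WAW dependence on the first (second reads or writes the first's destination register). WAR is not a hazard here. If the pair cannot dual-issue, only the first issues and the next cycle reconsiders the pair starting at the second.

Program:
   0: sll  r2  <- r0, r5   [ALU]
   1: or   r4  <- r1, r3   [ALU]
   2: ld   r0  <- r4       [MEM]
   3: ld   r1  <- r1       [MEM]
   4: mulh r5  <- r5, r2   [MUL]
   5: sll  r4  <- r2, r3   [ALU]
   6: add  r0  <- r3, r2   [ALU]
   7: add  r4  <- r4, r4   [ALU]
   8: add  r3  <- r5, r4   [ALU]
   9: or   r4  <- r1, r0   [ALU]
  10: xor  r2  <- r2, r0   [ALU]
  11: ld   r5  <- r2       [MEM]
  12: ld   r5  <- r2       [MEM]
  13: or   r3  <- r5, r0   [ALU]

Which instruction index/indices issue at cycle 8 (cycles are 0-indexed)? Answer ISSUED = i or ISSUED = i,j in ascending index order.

[0] i0/i1  sll or  -- dual
[1] i2  ld  -- no-port MEM/MEM
[2] i3/i4  ld mulh  -- dual
[3] i5/i6  sll add  -- dual
[4] i7  add  -- RAW r4
[5] i8/i9  add or  -- dual
[6] i10  xor  -- RAW r2
[7] i11  ld  -- no-port MEM/MEM
[8] i12  ld  -- RAW r5
[9] i13  or  -- tail

ISSUED = 12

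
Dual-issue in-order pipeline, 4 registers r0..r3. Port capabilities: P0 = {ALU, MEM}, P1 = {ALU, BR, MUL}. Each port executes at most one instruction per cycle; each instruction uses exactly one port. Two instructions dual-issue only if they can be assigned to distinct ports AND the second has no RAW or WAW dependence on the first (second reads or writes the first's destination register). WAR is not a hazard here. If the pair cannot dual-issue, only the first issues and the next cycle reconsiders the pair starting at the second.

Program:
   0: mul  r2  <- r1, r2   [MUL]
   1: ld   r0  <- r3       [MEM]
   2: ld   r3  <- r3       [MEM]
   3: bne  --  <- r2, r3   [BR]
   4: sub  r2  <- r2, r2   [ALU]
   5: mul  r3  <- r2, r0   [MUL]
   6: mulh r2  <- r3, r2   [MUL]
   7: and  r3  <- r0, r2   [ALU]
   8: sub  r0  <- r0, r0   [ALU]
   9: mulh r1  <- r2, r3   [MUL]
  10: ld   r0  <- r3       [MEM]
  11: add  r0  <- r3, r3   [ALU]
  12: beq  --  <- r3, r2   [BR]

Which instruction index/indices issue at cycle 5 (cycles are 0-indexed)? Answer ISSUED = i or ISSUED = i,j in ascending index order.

[0] i0,i1  mul/ld  -- 2-wide
[1] i2  ld  -- RAW r3
[2] i3,i4  bne/sub  -- 2-wide
[3] i5  mul  -- no-port MUL/MUL
[4] i6  mulh  -- RAW r2
[5] i7,i8  and/sub  -- 2-wide
[6] i9,i10  mulh/ld  -- 2-wide
[7] i11,i12  add/beq  -- 2-wide

ISSUED = 7,8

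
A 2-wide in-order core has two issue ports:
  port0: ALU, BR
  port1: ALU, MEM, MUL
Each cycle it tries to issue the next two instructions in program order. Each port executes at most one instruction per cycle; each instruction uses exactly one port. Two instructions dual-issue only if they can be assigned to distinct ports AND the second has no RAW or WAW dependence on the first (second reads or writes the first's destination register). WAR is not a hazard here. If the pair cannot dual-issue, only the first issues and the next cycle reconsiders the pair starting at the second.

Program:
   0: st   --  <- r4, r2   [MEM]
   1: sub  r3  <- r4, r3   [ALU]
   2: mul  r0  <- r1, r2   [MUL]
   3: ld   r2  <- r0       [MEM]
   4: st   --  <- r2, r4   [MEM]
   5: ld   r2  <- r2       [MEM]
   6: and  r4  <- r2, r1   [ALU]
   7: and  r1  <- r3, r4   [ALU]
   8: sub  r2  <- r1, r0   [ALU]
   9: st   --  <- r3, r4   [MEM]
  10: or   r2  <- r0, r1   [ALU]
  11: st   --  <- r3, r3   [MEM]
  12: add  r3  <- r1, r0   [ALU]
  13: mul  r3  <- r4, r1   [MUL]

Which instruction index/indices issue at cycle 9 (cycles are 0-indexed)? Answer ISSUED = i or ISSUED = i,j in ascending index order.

t=0 i0+i1:st+sub ; dual
t=1 i2:mul ; no-port MUL/MEM
t=2 i3:ld ; no-port MEM/MEM
t=3 i4:st ; no-port MEM/MEM
t=4 i5:ld ; RAW r2
t=5 i6:and ; RAW r4
t=6 i7:and ; RAW r1
t=7 i8+i9:sub+st ; dual
t=8 i10+i11:or+st ; dual
t=9 i12:add ; WAW r3
t=10 i13:mul ; tail

ISSUED = 12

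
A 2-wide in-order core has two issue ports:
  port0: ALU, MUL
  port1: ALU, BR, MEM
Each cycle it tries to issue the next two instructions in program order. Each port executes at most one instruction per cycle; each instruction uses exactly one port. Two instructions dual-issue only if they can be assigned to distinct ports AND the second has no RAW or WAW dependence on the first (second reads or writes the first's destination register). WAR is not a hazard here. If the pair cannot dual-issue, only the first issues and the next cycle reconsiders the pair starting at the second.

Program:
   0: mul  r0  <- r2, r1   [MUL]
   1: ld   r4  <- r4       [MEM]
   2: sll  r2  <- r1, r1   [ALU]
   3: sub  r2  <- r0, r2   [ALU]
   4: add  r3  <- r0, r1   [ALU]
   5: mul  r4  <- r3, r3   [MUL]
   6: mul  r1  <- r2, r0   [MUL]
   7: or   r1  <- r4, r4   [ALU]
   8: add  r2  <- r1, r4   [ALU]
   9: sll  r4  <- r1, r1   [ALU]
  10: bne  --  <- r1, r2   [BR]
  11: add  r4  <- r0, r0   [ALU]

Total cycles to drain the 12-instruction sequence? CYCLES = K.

CYCLES = 8

0. mul;ld @i0+i1  | pair
1. sll @i2  | RAW+WAW r2
2. sub;add @i3+i4  | pair
3. mul @i5  | no-port MUL/MUL
4. mul @i6  | WAW r1
5. or @i7  | RAW r1
6. add;sll @i8+i9  | pair
7. bne;add @i10+i11  | pair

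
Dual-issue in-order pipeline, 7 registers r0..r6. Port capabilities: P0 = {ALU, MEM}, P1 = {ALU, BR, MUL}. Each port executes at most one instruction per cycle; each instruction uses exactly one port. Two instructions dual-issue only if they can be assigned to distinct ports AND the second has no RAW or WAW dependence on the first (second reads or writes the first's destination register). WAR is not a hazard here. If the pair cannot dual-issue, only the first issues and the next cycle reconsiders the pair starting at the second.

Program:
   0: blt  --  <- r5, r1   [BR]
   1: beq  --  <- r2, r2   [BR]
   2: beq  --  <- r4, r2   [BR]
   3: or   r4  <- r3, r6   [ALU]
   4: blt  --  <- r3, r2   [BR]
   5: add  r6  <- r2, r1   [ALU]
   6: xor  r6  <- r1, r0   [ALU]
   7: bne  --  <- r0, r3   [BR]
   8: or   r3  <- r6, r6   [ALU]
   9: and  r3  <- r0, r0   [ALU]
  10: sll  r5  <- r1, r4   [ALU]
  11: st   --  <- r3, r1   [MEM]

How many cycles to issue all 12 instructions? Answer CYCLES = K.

0. blt @i0  | no-port BR/BR
1. beq @i1  | no-port BR/BR
2. beq;or @i2/i3  | pair
3. blt;add @i4/i5  | pair
4. xor;bne @i6/i7  | pair
5. or @i8  | WAW r3
6. and;sll @i9/i10  | pair
7. st @i11  | tail

CYCLES = 8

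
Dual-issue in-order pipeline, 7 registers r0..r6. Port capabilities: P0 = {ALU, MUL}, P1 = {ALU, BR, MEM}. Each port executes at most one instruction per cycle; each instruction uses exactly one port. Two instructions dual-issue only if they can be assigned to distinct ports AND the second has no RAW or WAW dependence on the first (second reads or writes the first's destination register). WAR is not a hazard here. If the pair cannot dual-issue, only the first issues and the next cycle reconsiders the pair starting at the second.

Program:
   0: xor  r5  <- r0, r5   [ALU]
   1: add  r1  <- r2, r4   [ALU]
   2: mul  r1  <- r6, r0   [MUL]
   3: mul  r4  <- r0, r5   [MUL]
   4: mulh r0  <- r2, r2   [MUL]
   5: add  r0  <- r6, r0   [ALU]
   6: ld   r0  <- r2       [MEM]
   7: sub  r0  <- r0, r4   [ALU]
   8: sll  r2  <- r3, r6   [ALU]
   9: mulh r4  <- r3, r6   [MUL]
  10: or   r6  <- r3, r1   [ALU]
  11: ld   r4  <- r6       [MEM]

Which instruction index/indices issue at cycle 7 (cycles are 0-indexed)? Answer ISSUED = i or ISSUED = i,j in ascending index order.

ISSUED = 9,10

#0 head=0: xor.ALU add.ALU i0,i1 pair
#1 head=2: mul.MUL i2 no-port MUL/MUL
#2 head=3: mul.MUL i3 no-port MUL/MUL
#3 head=4: mulh.MUL i4 RAW+WAW r0
#4 head=5: add.ALU i5 WAW r0
#5 head=6: ld.MEM i6 RAW+WAW r0
#6 head=7: sub.ALU sll.ALU i7,i8 pair
#7 head=9: mulh.MUL or.ALU i9,i10 pair
#8 head=11: ld.MEM i11 tail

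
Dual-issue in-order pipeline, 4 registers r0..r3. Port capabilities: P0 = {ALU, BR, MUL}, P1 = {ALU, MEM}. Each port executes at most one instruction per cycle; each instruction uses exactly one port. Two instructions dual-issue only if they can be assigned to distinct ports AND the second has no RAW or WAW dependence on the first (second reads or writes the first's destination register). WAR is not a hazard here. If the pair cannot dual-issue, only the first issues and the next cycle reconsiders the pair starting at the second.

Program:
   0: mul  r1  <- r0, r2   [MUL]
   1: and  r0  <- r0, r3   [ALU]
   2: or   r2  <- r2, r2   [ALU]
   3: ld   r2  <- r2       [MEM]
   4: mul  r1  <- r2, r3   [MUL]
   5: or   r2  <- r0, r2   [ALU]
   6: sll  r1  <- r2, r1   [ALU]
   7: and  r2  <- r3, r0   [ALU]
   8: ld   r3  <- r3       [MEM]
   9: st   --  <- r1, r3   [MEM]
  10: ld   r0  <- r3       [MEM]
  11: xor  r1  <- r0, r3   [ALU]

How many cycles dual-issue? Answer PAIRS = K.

#0 head=0: mul/and i0&i1 pair
#1 head=2: or i2 RAW+WAW r2
#2 head=3: ld i3 RAW r2
#3 head=4: mul/or i4&i5 pair
#4 head=6: sll/and i6&i7 pair
#5 head=8: ld i8 no-port MEM/MEM
#6 head=9: st i9 no-port MEM/MEM
#7 head=10: ld i10 RAW r0
#8 head=11: xor i11 tail

PAIRS = 3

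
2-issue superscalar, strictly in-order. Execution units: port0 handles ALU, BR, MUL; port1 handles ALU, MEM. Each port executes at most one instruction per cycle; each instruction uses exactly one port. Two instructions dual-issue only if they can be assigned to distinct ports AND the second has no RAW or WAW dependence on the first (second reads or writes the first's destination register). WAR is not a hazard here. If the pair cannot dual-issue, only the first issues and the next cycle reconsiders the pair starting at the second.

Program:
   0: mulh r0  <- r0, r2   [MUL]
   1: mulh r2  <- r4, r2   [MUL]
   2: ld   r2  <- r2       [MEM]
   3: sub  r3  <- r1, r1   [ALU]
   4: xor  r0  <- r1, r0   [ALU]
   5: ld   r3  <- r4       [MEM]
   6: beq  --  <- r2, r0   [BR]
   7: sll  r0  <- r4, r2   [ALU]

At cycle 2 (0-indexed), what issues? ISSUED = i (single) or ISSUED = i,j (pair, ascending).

c0: i0 mulh  no-port MUL/MUL
c1: i1 mulh  RAW+WAW r2
c2: i2+i3 ld;sub  2-wide
c3: i4+i5 xor;ld  2-wide
c4: i6+i7 beq;sll  2-wide

ISSUED = 2,3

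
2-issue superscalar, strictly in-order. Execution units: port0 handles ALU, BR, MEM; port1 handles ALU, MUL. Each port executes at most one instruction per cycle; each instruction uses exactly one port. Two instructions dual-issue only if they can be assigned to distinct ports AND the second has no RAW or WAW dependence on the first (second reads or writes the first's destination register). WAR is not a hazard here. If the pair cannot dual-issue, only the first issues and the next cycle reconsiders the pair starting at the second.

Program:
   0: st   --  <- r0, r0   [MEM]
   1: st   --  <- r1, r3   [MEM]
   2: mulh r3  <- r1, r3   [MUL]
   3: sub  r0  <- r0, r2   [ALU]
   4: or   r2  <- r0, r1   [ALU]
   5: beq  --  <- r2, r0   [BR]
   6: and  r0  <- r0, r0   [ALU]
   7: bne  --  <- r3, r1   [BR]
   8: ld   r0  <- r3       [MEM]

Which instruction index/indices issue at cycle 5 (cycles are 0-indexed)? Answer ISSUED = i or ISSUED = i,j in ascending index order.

ISSUED = 7

#0 head=0: st.MEM i0 no-port MEM/MEM
#1 head=1: st.MEM/mulh.MUL i1+i2 2-wide
#2 head=3: sub.ALU i3 RAW r0
#3 head=4: or.ALU i4 RAW r2
#4 head=5: beq.BR/and.ALU i5+i6 2-wide
#5 head=7: bne.BR i7 no-port BR/MEM
#6 head=8: ld.MEM i8 tail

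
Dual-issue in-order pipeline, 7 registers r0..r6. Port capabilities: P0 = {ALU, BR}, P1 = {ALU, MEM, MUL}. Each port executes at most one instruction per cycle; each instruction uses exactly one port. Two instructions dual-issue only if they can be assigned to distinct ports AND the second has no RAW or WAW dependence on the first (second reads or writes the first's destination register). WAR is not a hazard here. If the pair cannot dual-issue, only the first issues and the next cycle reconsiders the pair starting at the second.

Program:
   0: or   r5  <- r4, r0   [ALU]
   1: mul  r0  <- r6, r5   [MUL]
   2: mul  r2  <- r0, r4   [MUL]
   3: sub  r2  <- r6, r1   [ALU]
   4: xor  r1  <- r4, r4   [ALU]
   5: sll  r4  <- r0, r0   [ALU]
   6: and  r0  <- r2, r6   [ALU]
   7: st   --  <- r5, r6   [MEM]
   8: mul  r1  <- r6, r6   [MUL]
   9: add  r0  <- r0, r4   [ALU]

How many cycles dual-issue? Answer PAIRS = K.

PAIRS = 3

#0 head=0: or.ALU i0 RAW r5
#1 head=1: mul.MUL i1 no-port MUL/MUL
#2 head=2: mul.MUL i2 WAW r2
#3 head=3: sub.ALU xor.ALU i3&i4 pair
#4 head=5: sll.ALU and.ALU i5&i6 pair
#5 head=7: st.MEM i7 no-port MEM/MUL
#6 head=8: mul.MUL add.ALU i8&i9 pair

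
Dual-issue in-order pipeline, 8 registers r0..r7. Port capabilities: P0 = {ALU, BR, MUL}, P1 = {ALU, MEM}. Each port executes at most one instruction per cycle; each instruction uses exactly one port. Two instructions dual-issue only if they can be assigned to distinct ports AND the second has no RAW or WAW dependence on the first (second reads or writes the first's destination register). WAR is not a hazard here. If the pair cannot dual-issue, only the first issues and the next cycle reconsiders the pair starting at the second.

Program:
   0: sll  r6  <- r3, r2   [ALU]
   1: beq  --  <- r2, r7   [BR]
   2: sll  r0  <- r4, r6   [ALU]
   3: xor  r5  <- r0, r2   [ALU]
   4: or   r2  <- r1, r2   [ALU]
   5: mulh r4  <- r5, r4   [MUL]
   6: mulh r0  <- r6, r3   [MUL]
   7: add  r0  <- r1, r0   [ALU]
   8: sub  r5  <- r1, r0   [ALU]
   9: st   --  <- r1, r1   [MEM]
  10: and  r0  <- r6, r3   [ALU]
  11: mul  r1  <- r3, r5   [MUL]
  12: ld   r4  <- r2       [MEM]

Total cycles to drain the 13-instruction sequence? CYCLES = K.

CYCLES = 9

c0: i0,i1 sll beq  pair
c1: i2 sll  RAW r0
c2: i3,i4 xor or  pair
c3: i5 mulh  no-port MUL/MUL
c4: i6 mulh  RAW+WAW r0
c5: i7 add  RAW r0
c6: i8,i9 sub st  pair
c7: i10,i11 and mul  pair
c8: i12 ld  tail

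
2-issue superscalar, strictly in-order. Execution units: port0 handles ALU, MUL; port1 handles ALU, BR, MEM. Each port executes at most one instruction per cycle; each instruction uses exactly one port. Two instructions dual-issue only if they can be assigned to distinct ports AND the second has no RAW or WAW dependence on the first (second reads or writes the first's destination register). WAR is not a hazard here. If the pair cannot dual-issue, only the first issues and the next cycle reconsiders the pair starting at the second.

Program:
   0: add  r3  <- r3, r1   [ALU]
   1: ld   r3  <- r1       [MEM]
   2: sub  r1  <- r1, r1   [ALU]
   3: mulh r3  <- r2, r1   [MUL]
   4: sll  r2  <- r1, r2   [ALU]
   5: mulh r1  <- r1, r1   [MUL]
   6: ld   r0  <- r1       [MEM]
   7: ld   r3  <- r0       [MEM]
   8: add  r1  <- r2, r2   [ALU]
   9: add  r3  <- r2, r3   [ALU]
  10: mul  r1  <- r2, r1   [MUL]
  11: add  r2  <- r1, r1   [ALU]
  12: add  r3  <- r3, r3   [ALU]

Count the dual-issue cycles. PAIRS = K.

  cy0 -> i0 (add) WAW r3
  cy1 -> i1/i2 (ld/sub) pair
  cy2 -> i3/i4 (mulh/sll) pair
  cy3 -> i5 (mulh) RAW r1
  cy4 -> i6 (ld) no-port MEM/MEM
  cy5 -> i7/i8 (ld/add) pair
  cy6 -> i9/i10 (add/mul) pair
  cy7 -> i11/i12 (add/add) pair

PAIRS = 5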